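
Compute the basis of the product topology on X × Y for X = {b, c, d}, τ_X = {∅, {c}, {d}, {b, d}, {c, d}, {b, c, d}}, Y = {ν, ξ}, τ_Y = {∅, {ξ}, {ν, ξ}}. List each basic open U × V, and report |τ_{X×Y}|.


Basis B = {∅ × ∅, {c} × {ξ}, {d} × {ξ}, {b, d} × {ξ}, {c} × {ν, ξ}, {c, d} × {ξ}, {d} × {ν, ξ}, {b, c, d} × {ξ}, {b, d} × {ν, ξ}, {c, d} × {ν, ξ}, {b, c, d} × {ν, ξ}}; |τ_{X×Y}| = 18.

Enumerate products U × V with U ∈ τ_X, V ∈ τ_Y (deduplicated):
  ∅ × ∅ = {} (∅)
  {c} × {ξ} = {(c,ξ)}
  {d} × {ξ} = {(d,ξ)}
  {b, d} × {ξ} = {(b,ξ), (d,ξ)}
  {c} × {ν, ξ} = {(c,ν), (c,ξ)}
  {c, d} × {ξ} = {(c,ξ), (d,ξ)}
  {d} × {ν, ξ} = {(d,ν), (d,ξ)}
  {b, c, d} × {ξ} = {(b,ξ), (c,ξ), (d,ξ)}
  {b, d} × {ν, ξ} = {(b,ν), (b,ξ), (d,ν), (d,ξ)}
  {c, d} × {ν, ξ} = {(c,ν), (c,ξ), (d,ν), (d,ξ)}
  {b, c, d} × {ν, ξ} = {(b,ν), (b,ξ), (c,ν), (c,ξ), (d,ν), (d,ξ)}
These 11 distinct sets form the basis B.
Close under arbitrary unions to get τ_{X×Y}; counting gives |τ_{X×Y}| = 18.


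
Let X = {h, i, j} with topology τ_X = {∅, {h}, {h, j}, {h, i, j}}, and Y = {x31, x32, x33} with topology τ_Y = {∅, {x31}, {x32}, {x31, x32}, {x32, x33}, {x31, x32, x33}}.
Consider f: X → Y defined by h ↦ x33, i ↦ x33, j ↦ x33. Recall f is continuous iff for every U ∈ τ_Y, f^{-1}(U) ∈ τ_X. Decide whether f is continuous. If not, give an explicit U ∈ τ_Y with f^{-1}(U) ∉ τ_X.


f IS continuous.

Compute f^{-1}(U) for each U ∈ τ_Y:
  U = ∅: f^{-1}(U) = ∅ ∈ τ_X ✓.
  U = {x31}: f^{-1}(U) = ∅ ∈ τ_X ✓.
  U = {x32}: f^{-1}(U) = ∅ ∈ τ_X ✓.
  U = {x31, x32}: f^{-1}(U) = ∅ ∈ τ_X ✓.
  U = {x32, x33}: f^{-1}(U) = {h, i, j} ∈ τ_X ✓.
  U = {x31, x32, x33}: f^{-1}(U) = {h, i, j} ∈ τ_X ✓.
Every preimage lies in τ_X, so f IS continuous.


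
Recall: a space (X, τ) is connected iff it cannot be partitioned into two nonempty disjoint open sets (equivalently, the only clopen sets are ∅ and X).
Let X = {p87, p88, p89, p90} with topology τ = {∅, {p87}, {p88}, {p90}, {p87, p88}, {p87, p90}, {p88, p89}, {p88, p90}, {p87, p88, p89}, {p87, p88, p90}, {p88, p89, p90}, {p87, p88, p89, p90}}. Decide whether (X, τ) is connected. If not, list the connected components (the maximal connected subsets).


(X, τ) is disconnected; components = [{p87}, {p90}, {p88, p89}].

Find clopen sets (U ∈ τ with X ∖ U ∈ τ):
  U = ∅, X ∖ U = {p87, p88, p89, p90} — both open, so U is clopen.
  U = {p87}, X ∖ U = {p88, p89, p90} — both open, so U is clopen.
  U = {p90}, X ∖ U = {p87, p88, p89} — both open, so U is clopen.
  U = {p87, p90}, X ∖ U = {p88, p89} — both open, so U is clopen.
  U = {p88, p89}, X ∖ U = {p87, p90} — both open, so U is clopen.
  U = {p87, p88, p89}, X ∖ U = {p90} — both open, so U is clopen.
  U = {p88, p89, p90}, X ∖ U = {p87} — both open, so U is clopen.
  U = {p87, p88, p89, p90}, X ∖ U = ∅ — both open, so U is clopen.
Nontrivial clopen(s) exist: e.g. {p88, p89, p90}. So (X, τ) is disconnected.
Compute connected components by grouping points that agree on all clopens:
  component: {p87}
  component: {p90}
  component: {p88, p89}


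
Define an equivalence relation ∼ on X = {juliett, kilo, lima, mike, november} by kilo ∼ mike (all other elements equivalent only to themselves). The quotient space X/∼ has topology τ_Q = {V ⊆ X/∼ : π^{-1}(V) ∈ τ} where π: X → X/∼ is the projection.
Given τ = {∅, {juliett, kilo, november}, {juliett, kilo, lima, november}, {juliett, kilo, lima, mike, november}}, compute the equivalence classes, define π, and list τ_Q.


X/∼ = {[juliett], [kilo=mike], [lima], [november]}; |τ_Q| = 2.

Equivalence classes: [juliett], [kilo=mike], [lima], [november].
Quotient map π: X → X/∼ sends juliett ↦ [juliett], kilo ↦ [kilo=mike], lima ↦ [lima], mike ↦ [kilo=mike], november ↦ [november].
For each subset V ⊆ X/∼, compute π^{-1}(V) ⊆ X and check whether π^{-1}(V) ∈ τ. V is open in τ_Q iff π^{-1}(V) ∈ τ.
  V = {}: π^{-1}(V) = ∅ ∈ τ ✓.
  V = {[juliett]}: π^{-1}(V) = {juliett} ∉ τ ✗.
  V = {[kilo=mike]}: π^{-1}(V) = {kilo, mike} ∉ τ ✗.
  V = {[juliett], [kilo=mike]}: π^{-1}(V) = {juliett, kilo, mike} ∉ τ ✗.
  V = {[lima]}: π^{-1}(V) = {lima} ∉ τ ✗.
  V = {[juliett], [lima]}: π^{-1}(V) = {juliett, lima} ∉ τ ✗.
  V = {[kilo=mike], [lima]}: π^{-1}(V) = {kilo, lima, mike} ∉ τ ✗.
  V = {[juliett], [kilo=mike], [lima]}: π^{-1}(V) = {juliett, kilo, lima, mike} ∉ τ ✗.
  V = {[november]}: π^{-1}(V) = {november} ∉ τ ✗.
  V = {[juliett], [november]}: π^{-1}(V) = {juliett, november} ∉ τ ✗.
  V = {[kilo=mike], [november]}: π^{-1}(V) = {kilo, mike, november} ∉ τ ✗.
  V = {[juliett], [kilo=mike], [november]}: π^{-1}(V) = {juliett, kilo, mike, november} ∉ τ ✗.
  V = {[lima], [november]}: π^{-1}(V) = {lima, november} ∉ τ ✗.
  V = {[juliett], [lima], [november]}: π^{-1}(V) = {juliett, lima, november} ∉ τ ✗.
  V = {[kilo=mike], [lima], [november]}: π^{-1}(V) = {kilo, lima, mike, november} ∉ τ ✗.
  V = {[juliett], [kilo=mike], [lima], [november]}: π^{-1}(V) = {juliett, kilo, lima, mike, november} ∈ τ ✓.
Open sets in the quotient: τ_Q = {{}, {[juliett], [kilo=mike], [lima], [november]}} (2 elements).


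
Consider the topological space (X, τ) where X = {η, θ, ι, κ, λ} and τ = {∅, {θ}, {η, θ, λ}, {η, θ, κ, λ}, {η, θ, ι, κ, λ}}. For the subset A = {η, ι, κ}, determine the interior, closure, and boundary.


int(A) = ∅, cl(A) = {η, ι, κ, λ}, ∂A = {η, ι, κ, λ}.

Closed sets in (X, τ) are complements of opens:
  closed(X, τ) = {∅, {ι}, {ι, κ}, {η, ι, κ, λ}, {η, θ, ι, κ, λ}}.
int(A) = ⋃ {U ∈ τ : U ⊆ A}. Opens contained in A: ∅.
Taking the union of these: int(A) = ∅.
cl(A) = ⋂ {C closed : A ⊆ C}. Closed sets containing A: {η, ι, κ, λ}, {η, θ, ι, κ, λ}.
Intersecting these: cl(A) = {η, ι, κ, λ}.
∂A = cl(A) ∖ int(A) = {η, ι, κ, λ} ∖ ∅ = {η, ι, κ, λ}.


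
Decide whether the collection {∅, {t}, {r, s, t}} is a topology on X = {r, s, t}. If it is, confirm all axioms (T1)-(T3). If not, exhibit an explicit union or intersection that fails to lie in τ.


τ IS a topology on X.

Axiom (T1): ∅ ∈ τ? Yes; X ∈ τ? Yes.
Axiom (T2/T3): check pairwise unions and intersections of members of τ.
All pairwise intersections and unions checked — each lies in τ. Therefore τ satisfies (T1), (T2), (T3): it IS a topology on X.


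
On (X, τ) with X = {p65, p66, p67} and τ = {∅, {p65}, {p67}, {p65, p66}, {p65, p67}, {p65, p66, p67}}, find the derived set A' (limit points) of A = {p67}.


A' = ∅

For each x ∈ X, list the open sets U ∈ τ with x ∈ U, then check whether U ∩ (A ∖ {x}) ≠ ∅ for every such U.
  x = p65: open {p65} ∋ x has {p65} ∩ (A ∖ {p65}) = ∅, so x is NOT a limit point.
  x = p66: open {p65, p66} ∋ x has {p65, p66} ∩ (A ∖ {p66}) = ∅, so x is NOT a limit point.
  x = p67: open {p67} ∋ x has {p67} ∩ (A ∖ {p67}) = ∅, so x is NOT a limit point.
Collecting: A' = ∅.


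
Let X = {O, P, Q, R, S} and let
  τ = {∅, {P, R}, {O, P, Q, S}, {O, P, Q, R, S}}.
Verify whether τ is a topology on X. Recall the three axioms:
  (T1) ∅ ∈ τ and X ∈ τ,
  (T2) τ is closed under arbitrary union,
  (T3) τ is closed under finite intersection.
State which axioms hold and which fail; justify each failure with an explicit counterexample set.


τ is NOT a topology on X.

Axiom (T1): ∅ ∈ τ? Yes; X ∈ τ? Yes.
Axiom (T2/T3): check pairwise unions and intersections of members of τ.
Counterexample for (T3): {P, R} ∩ {O, P, Q, S} = {P} ∉ τ. Therefore τ is NOT a topology.


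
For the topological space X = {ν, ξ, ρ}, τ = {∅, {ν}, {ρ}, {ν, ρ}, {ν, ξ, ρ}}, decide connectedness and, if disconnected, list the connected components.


(X, τ) is connected.

Find clopen sets (U ∈ τ with X ∖ U ∈ τ):
  U = ∅, X ∖ U = {ν, ξ, ρ} — both open, so U is clopen.
  U = {ν, ξ, ρ}, X ∖ U = ∅ — both open, so U is clopen.
Only trivial clopens (∅ and X) exist, so (X, τ) is connected.
Compute connected components by grouping points that agree on all clopens:
  component: {ν, ξ, ρ}


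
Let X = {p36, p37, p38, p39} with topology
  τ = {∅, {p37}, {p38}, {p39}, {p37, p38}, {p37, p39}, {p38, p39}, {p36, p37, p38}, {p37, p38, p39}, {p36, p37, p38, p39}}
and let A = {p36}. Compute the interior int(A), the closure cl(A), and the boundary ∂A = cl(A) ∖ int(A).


int(A) = ∅, cl(A) = {p36}, ∂A = {p36}.

Closed sets in (X, τ) are complements of opens:
  closed(X, τ) = {∅, {p36}, {p39}, {p36, p37}, {p36, p38}, {p36, p39}, {p36, p37, p38}, {p36, p37, p39}, {p36, p38, p39}, {p36, p37, p38, p39}}.
int(A) = ⋃ {U ∈ τ : U ⊆ A}. Opens contained in A: ∅.
Taking the union of these: int(A) = ∅.
cl(A) = ⋂ {C closed : A ⊆ C}. Closed sets containing A: {p36}, {p36, p37}, {p36, p38}, {p36, p39}, {p36, p37, p38}, {p36, p37, p39}, {p36, p38, p39}, {p36, p37, p38, p39}.
Intersecting these: cl(A) = {p36}.
∂A = cl(A) ∖ int(A) = {p36} ∖ ∅ = {p36}.


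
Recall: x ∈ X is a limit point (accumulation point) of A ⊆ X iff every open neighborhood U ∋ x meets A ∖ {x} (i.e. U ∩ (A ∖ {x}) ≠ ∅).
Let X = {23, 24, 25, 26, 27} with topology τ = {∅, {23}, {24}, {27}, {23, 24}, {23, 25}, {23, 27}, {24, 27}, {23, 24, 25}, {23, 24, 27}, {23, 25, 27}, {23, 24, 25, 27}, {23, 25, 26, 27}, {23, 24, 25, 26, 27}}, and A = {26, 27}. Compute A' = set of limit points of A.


A' = {26}

For each x ∈ X, list the open sets U ∈ τ with x ∈ U, then check whether U ∩ (A ∖ {x}) ≠ ∅ for every such U.
  x = 23: open {23} ∋ x has {23} ∩ (A ∖ {23}) = ∅, so x is NOT a limit point.
  x = 24: open {24} ∋ x has {24} ∩ (A ∖ {24}) = ∅, so x is NOT a limit point.
  x = 25: open {23, 25} ∋ x has {23, 25} ∩ (A ∖ {25}) = ∅, so x is NOT a limit point.
  x = 26: opens ∋ x are {23, 25, 26, 27}, {23, 24, 25, 26, 27}; each meets A ∖ {26}, so x IS a limit point.
  x = 27: open {27} ∋ x has {27} ∩ (A ∖ {27}) = ∅, so x is NOT a limit point.
Collecting: A' = {26}.


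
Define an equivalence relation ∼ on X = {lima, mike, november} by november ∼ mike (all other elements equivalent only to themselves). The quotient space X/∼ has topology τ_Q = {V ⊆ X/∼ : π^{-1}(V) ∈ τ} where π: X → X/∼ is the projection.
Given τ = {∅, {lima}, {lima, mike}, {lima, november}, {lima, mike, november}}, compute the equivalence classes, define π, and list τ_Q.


X/∼ = {[lima], [mike=november]}; |τ_Q| = 3.

Equivalence classes: [lima], [mike=november].
Quotient map π: X → X/∼ sends lima ↦ [lima], mike ↦ [mike=november], november ↦ [mike=november].
For each subset V ⊆ X/∼, compute π^{-1}(V) ⊆ X and check whether π^{-1}(V) ∈ τ. V is open in τ_Q iff π^{-1}(V) ∈ τ.
  V = {}: π^{-1}(V) = ∅ ∈ τ ✓.
  V = {[lima]}: π^{-1}(V) = {lima} ∈ τ ✓.
  V = {[mike=november]}: π^{-1}(V) = {mike, november} ∉ τ ✗.
  V = {[lima], [mike=november]}: π^{-1}(V) = {lima, mike, november} ∈ τ ✓.
Open sets in the quotient: τ_Q = {{}, {[lima]}, {[lima], [mike=november]}} (3 elements).


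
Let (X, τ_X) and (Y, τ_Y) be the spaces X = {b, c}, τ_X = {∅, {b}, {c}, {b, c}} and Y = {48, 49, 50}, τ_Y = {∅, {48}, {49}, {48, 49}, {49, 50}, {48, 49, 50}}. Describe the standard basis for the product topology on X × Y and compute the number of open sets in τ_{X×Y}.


Basis B = {∅ × ∅, {b} × {48}, {b} × {49}, {c} × {48}, {c} × {49}, {b} × {48, 49}, {b, c} × {48}, {b} × {49, 50}, {b, c} × {49}, {c} × {48, 49}, {c} × {49, 50}, {b} × {48, 49, 50}, {c} × {48, 49, 50}, {b, c} × {48, 49}, {b, c} × {49, 50}, {b, c} × {48, 49, 50}}; |τ_{X×Y}| = 36.

Enumerate products U × V with U ∈ τ_X, V ∈ τ_Y (deduplicated):
  ∅ × ∅ = {} (∅)
  {b} × {48} = {(b,48)}
  {b} × {49} = {(b,49)}
  {c} × {48} = {(c,48)}
  {c} × {49} = {(c,49)}
  {b} × {48, 49} = {(b,48), (b,49)}
  {b, c} × {48} = {(b,48), (c,48)}
  {b} × {49, 50} = {(b,49), (b,50)}
  {b, c} × {49} = {(b,49), (c,49)}
  {c} × {48, 49} = {(c,48), (c,49)}
  {c} × {49, 50} = {(c,49), (c,50)}
  {b} × {48, 49, 50} = {(b,48), (b,49), (b,50)}
  {c} × {48, 49, 50} = {(c,48), (c,49), (c,50)}
  {b, c} × {48, 49} = {(b,48), (b,49), (c,48), (c,49)}
  {b, c} × {49, 50} = {(b,49), (b,50), (c,49), (c,50)}
  {b, c} × {48, 49, 50} = {(b,48), (b,49), (b,50), (c,48), (c,49), (c,50)}
These 16 distinct sets form the basis B.
Close under arbitrary unions to get τ_{X×Y}; counting gives |τ_{X×Y}| = 36.


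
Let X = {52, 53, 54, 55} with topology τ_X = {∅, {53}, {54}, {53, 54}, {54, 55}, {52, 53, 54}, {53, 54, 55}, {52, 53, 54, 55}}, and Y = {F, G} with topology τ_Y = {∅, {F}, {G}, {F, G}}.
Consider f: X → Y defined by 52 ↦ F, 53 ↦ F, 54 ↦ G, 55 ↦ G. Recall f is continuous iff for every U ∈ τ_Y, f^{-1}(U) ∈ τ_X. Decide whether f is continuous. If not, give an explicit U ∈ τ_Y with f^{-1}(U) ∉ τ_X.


f is NOT continuous.

Compute f^{-1}(U) for each U ∈ τ_Y:
  U = ∅: f^{-1}(U) = ∅ ∈ τ_X ✓.
  U = {F}: f^{-1}(U) = {52, 53} ∉ τ_X ✗.
  U = {G}: f^{-1}(U) = {54, 55} ∈ τ_X ✓.
  U = {F, G}: f^{-1}(U) = {52, 53, 54, 55} ∈ τ_X ✓.
Found U = {F} with f^{-1}(U) = {52, 53} not in τ_X. Therefore f is NOT continuous.


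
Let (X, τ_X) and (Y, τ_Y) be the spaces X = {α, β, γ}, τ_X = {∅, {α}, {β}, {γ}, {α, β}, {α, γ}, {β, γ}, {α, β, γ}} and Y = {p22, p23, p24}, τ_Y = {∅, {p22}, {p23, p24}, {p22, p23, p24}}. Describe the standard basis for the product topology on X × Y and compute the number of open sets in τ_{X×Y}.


Basis B = {∅ × ∅, {α} × {p22}, {β} × {p22}, {γ} × {p22}, {α, β} × {p22}, {α, γ} × {p22}, {α} × {p23, p24}, {β, γ} × {p22}, {β} × {p23, p24}, {γ} × {p23, p24}, {α} × {p22, p23, p24}, {α, β, γ} × {p22}, {β} × {p22, p23, p24}, {γ} × {p22, p23, p24}, {α, β} × {p23, p24}, {α, γ} × {p23, p24}, {β, γ} × {p23, p24}, {α, β} × {p22, p23, p24}, {α, γ} × {p22, p23, p24}, {α, β, γ} × {p23, p24}, {β, γ} × {p22, p23, p24}, {α, β, γ} × {p22, p23, p24}}; |τ_{X×Y}| = 64.

Enumerate products U × V with U ∈ τ_X, V ∈ τ_Y (deduplicated):
  ∅ × ∅ = {} (∅)
  {α} × {p22} = {(α,p22)}
  {β} × {p22} = {(β,p22)}
  {γ} × {p22} = {(γ,p22)}
  {α, β} × {p22} = {(α,p22), (β,p22)}
  {α, γ} × {p22} = {(α,p22), (γ,p22)}
  {α} × {p23, p24} = {(α,p23), (α,p24)}
  {β, γ} × {p22} = {(β,p22), (γ,p22)}
  {β} × {p23, p24} = {(β,p23), (β,p24)}
  {γ} × {p23, p24} = {(γ,p23), (γ,p24)}
  {α} × {p22, p23, p24} = {(α,p22), (α,p23), (α,p24)}
  {α, β, γ} × {p22} = {(α,p22), (β,p22), (γ,p22)}
  {β} × {p22, p23, p24} = {(β,p22), (β,p23), (β,p24)}
  {γ} × {p22, p23, p24} = {(γ,p22), (γ,p23), (γ,p24)}
  {α, β} × {p23, p24} = {(α,p23), (α,p24), (β,p23), (β,p24)}
  {α, γ} × {p23, p24} = {(α,p23), (α,p24), (γ,p23), (γ,p24)}
  {β, γ} × {p23, p24} = {(β,p23), (β,p24), (γ,p23), (γ,p24)}
  {α, β} × {p22, p23, p24} = {(α,p22), (α,p23), (α,p24), (β,p22), (β,p23), (β,p24)}
  {α, γ} × {p22, p23, p24} = {(α,p22), (α,p23), (α,p24), (γ,p22), (γ,p23), (γ,p24)}
  {α, β, γ} × {p23, p24} = {(α,p23), (α,p24), (β,p23), (β,p24), (γ,p23), (γ,p24)}
  {β, γ} × {p22, p23, p24} = {(β,p22), (β,p23), (β,p24), (γ,p22), (γ,p23), (γ,p24)}
  {α, β, γ} × {p22, p23, p24} = {(α,p22), (α,p23), (α,p24), (β,p22), (β,p23), (β,p24), (γ,p22), (γ,p23), (γ,p24)}
These 22 distinct sets form the basis B.
Close under arbitrary unions to get τ_{X×Y}; counting gives |τ_{X×Y}| = 64.


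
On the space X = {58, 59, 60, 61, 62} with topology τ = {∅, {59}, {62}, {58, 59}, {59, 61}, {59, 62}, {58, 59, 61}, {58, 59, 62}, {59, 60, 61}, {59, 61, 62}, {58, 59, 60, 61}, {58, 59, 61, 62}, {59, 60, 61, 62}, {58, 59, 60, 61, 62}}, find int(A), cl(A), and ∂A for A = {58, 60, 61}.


int(A) = ∅, cl(A) = {58, 60, 61}, ∂A = {58, 60, 61}.

Closed sets in (X, τ) are complements of opens:
  closed(X, τ) = {∅, {58}, {60}, {62}, {58, 60}, {58, 62}, {60, 61}, {60, 62}, {58, 60, 61}, {58, 60, 62}, {60, 61, 62}, {58, 59, 60, 61}, {58, 60, 61, 62}, {58, 59, 60, 61, 62}}.
int(A) = ⋃ {U ∈ τ : U ⊆ A}. Opens contained in A: ∅.
Taking the union of these: int(A) = ∅.
cl(A) = ⋂ {C closed : A ⊆ C}. Closed sets containing A: {58, 60, 61}, {58, 59, 60, 61}, {58, 60, 61, 62}, {58, 59, 60, 61, 62}.
Intersecting these: cl(A) = {58, 60, 61}.
∂A = cl(A) ∖ int(A) = {58, 60, 61} ∖ ∅ = {58, 60, 61}.


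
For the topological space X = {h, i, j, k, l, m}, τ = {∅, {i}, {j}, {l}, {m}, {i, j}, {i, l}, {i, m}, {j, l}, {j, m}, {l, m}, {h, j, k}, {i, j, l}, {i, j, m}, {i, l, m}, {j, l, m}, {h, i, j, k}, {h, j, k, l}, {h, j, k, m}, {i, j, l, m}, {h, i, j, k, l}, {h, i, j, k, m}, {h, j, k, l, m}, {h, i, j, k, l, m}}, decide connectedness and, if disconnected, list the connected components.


(X, τ) is disconnected; components = [{i}, {l}, {m}, {h, j, k}].

Find clopen sets (U ∈ τ with X ∖ U ∈ τ):
  U = ∅, X ∖ U = {h, i, j, k, l, m} — both open, so U is clopen.
  U = {i}, X ∖ U = {h, j, k, l, m} — both open, so U is clopen.
  U = {l}, X ∖ U = {h, i, j, k, m} — both open, so U is clopen.
  U = {m}, X ∖ U = {h, i, j, k, l} — both open, so U is clopen.
  U = {i, l}, X ∖ U = {h, j, k, m} — both open, so U is clopen.
  U = {i, m}, X ∖ U = {h, j, k, l} — both open, so U is clopen.
  U = {l, m}, X ∖ U = {h, i, j, k} — both open, so U is clopen.
  U = {h, j, k}, X ∖ U = {i, l, m} — both open, so U is clopen.
  U = {i, l, m}, X ∖ U = {h, j, k} — both open, so U is clopen.
  U = {h, i, j, k}, X ∖ U = {l, m} — both open, so U is clopen.
  U = {h, j, k, l}, X ∖ U = {i, m} — both open, so U is clopen.
  U = {h, j, k, m}, X ∖ U = {i, l} — both open, so U is clopen.
  U = {h, i, j, k, l}, X ∖ U = {m} — both open, so U is clopen.
  U = {h, i, j, k, m}, X ∖ U = {l} — both open, so U is clopen.
  U = {h, j, k, l, m}, X ∖ U = {i} — both open, so U is clopen.
  U = {h, i, j, k, l, m}, X ∖ U = ∅ — both open, so U is clopen.
Nontrivial clopen(s) exist: e.g. {i, l, m}. So (X, τ) is disconnected.
Compute connected components by grouping points that agree on all clopens:
  component: {i}
  component: {l}
  component: {m}
  component: {h, j, k}


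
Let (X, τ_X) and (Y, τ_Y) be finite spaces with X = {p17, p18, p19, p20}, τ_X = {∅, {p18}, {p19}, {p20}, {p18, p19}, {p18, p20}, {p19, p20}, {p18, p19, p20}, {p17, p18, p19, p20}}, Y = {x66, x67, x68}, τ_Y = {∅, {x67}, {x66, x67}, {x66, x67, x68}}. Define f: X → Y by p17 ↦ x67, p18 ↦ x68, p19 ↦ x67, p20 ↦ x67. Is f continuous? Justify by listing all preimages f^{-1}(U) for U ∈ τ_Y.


f is NOT continuous.

Compute f^{-1}(U) for each U ∈ τ_Y:
  U = ∅: f^{-1}(U) = ∅ ∈ τ_X ✓.
  U = {x67}: f^{-1}(U) = {p17, p19, p20} ∉ τ_X ✗.
  U = {x66, x67}: f^{-1}(U) = {p17, p19, p20} ∉ τ_X ✗.
  U = {x66, x67, x68}: f^{-1}(U) = {p17, p18, p19, p20} ∈ τ_X ✓.
Found U = {x67} with f^{-1}(U) = {p17, p19, p20} not in τ_X. Therefore f is NOT continuous.


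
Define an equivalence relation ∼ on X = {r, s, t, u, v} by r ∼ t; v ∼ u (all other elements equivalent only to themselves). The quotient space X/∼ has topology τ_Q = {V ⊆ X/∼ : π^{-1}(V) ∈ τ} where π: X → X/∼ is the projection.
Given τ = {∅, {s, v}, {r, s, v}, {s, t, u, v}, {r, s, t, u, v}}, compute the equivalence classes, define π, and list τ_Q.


X/∼ = {[r=t], [s], [u=v]}; |τ_Q| = 2.

Equivalence classes: [r=t], [s], [u=v].
Quotient map π: X → X/∼ sends r ↦ [r=t], s ↦ [s], t ↦ [r=t], u ↦ [u=v], v ↦ [u=v].
For each subset V ⊆ X/∼, compute π^{-1}(V) ⊆ X and check whether π^{-1}(V) ∈ τ. V is open in τ_Q iff π^{-1}(V) ∈ τ.
  V = {}: π^{-1}(V) = ∅ ∈ τ ✓.
  V = {[r=t]}: π^{-1}(V) = {r, t} ∉ τ ✗.
  V = {[s]}: π^{-1}(V) = {s} ∉ τ ✗.
  V = {[r=t], [s]}: π^{-1}(V) = {r, s, t} ∉ τ ✗.
  V = {[u=v]}: π^{-1}(V) = {u, v} ∉ τ ✗.
  V = {[r=t], [u=v]}: π^{-1}(V) = {r, t, u, v} ∉ τ ✗.
  V = {[s], [u=v]}: π^{-1}(V) = {s, u, v} ∉ τ ✗.
  V = {[r=t], [s], [u=v]}: π^{-1}(V) = {r, s, t, u, v} ∈ τ ✓.
Open sets in the quotient: τ_Q = {{}, {[r=t], [s], [u=v]}} (2 elements).


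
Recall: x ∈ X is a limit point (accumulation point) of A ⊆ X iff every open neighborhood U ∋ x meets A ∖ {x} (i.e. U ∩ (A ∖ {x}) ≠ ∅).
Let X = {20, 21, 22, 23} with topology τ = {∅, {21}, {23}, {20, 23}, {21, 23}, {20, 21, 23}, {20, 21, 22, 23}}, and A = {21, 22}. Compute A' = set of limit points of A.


A' = {22}

For each x ∈ X, list the open sets U ∈ τ with x ∈ U, then check whether U ∩ (A ∖ {x}) ≠ ∅ for every such U.
  x = 20: open {20, 23} ∋ x has {20, 23} ∩ (A ∖ {20}) = ∅, so x is NOT a limit point.
  x = 21: open {21} ∋ x has {21} ∩ (A ∖ {21}) = ∅, so x is NOT a limit point.
  x = 22: opens ∋ x are {20, 21, 22, 23}; each meets A ∖ {22}, so x IS a limit point.
  x = 23: open {23} ∋ x has {23} ∩ (A ∖ {23}) = ∅, so x is NOT a limit point.
Collecting: A' = {22}.


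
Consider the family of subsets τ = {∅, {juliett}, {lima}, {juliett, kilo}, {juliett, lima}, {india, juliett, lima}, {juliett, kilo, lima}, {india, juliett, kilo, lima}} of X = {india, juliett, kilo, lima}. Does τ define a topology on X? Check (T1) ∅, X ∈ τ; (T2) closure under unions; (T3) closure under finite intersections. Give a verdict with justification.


τ IS a topology on X.

Axiom (T1): ∅ ∈ τ? Yes; X ∈ τ? Yes.
Axiom (T2/T3): check pairwise unions and intersections of members of τ.
All pairwise intersections and unions checked — each lies in τ. Therefore τ satisfies (T1), (T2), (T3): it IS a topology on X.


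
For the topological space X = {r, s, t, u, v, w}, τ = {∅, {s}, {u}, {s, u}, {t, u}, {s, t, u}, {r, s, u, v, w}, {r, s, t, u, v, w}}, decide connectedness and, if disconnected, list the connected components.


(X, τ) is connected.

Find clopen sets (U ∈ τ with X ∖ U ∈ τ):
  U = ∅, X ∖ U = {r, s, t, u, v, w} — both open, so U is clopen.
  U = {r, s, t, u, v, w}, X ∖ U = ∅ — both open, so U is clopen.
Only trivial clopens (∅ and X) exist, so (X, τ) is connected.
Compute connected components by grouping points that agree on all clopens:
  component: {r, s, t, u, v, w}


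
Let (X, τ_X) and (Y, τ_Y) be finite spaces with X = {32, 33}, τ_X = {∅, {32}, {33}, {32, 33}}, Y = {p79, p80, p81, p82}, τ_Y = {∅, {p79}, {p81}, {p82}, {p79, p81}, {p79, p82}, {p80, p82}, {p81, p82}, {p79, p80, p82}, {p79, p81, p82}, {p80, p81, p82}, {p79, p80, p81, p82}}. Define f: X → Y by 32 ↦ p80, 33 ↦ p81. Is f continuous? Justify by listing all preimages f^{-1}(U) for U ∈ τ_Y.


f IS continuous.

Compute f^{-1}(U) for each U ∈ τ_Y:
  U = ∅: f^{-1}(U) = ∅ ∈ τ_X ✓.
  U = {p79}: f^{-1}(U) = ∅ ∈ τ_X ✓.
  U = {p81}: f^{-1}(U) = {33} ∈ τ_X ✓.
  U = {p82}: f^{-1}(U) = ∅ ∈ τ_X ✓.
  U = {p79, p81}: f^{-1}(U) = {33} ∈ τ_X ✓.
  U = {p79, p82}: f^{-1}(U) = ∅ ∈ τ_X ✓.
  U = {p80, p82}: f^{-1}(U) = {32} ∈ τ_X ✓.
  U = {p81, p82}: f^{-1}(U) = {33} ∈ τ_X ✓.
  U = {p79, p80, p82}: f^{-1}(U) = {32} ∈ τ_X ✓.
  U = {p79, p81, p82}: f^{-1}(U) = {33} ∈ τ_X ✓.
  U = {p80, p81, p82}: f^{-1}(U) = {32, 33} ∈ τ_X ✓.
  U = {p79, p80, p81, p82}: f^{-1}(U) = {32, 33} ∈ τ_X ✓.
Every preimage lies in τ_X, so f IS continuous.


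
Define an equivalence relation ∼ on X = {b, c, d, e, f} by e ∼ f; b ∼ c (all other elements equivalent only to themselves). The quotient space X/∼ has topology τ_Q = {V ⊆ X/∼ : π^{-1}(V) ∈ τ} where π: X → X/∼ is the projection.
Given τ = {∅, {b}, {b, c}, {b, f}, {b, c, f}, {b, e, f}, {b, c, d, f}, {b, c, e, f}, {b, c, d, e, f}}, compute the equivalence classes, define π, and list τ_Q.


X/∼ = {[b=c], [d], [e=f]}; |τ_Q| = 4.

Equivalence classes: [b=c], [d], [e=f].
Quotient map π: X → X/∼ sends b ↦ [b=c], c ↦ [b=c], d ↦ [d], e ↦ [e=f], f ↦ [e=f].
For each subset V ⊆ X/∼, compute π^{-1}(V) ⊆ X and check whether π^{-1}(V) ∈ τ. V is open in τ_Q iff π^{-1}(V) ∈ τ.
  V = {}: π^{-1}(V) = ∅ ∈ τ ✓.
  V = {[b=c]}: π^{-1}(V) = {b, c} ∈ τ ✓.
  V = {[d]}: π^{-1}(V) = {d} ∉ τ ✗.
  V = {[b=c], [d]}: π^{-1}(V) = {b, c, d} ∉ τ ✗.
  V = {[e=f]}: π^{-1}(V) = {e, f} ∉ τ ✗.
  V = {[b=c], [e=f]}: π^{-1}(V) = {b, c, e, f} ∈ τ ✓.
  V = {[d], [e=f]}: π^{-1}(V) = {d, e, f} ∉ τ ✗.
  V = {[b=c], [d], [e=f]}: π^{-1}(V) = {b, c, d, e, f} ∈ τ ✓.
Open sets in the quotient: τ_Q = {{}, {[b=c]}, {[b=c], [e=f]}, {[b=c], [d], [e=f]}} (4 elements).


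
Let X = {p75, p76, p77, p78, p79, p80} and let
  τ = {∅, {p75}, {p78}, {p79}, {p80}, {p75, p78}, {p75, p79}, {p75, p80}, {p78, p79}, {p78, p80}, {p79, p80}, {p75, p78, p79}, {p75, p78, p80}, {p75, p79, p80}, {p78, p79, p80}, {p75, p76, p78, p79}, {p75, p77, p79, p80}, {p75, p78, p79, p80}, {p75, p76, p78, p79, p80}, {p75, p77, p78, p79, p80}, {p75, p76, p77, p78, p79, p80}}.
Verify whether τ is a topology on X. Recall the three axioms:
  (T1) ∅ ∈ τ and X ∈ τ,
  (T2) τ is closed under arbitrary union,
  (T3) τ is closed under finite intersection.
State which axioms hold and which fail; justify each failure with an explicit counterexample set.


τ IS a topology on X.

Axiom (T1): ∅ ∈ τ? Yes; X ∈ τ? Yes.
Axiom (T2/T3): check pairwise unions and intersections of members of τ.
All pairwise intersections and unions checked — each lies in τ. Therefore τ satisfies (T1), (T2), (T3): it IS a topology on X.


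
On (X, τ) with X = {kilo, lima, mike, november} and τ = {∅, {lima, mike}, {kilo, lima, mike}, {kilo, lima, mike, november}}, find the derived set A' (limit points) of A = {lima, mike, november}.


A' = {kilo, lima, mike, november}

For each x ∈ X, list the open sets U ∈ τ with x ∈ U, then check whether U ∩ (A ∖ {x}) ≠ ∅ for every such U.
  x = kilo: opens ∋ x are {kilo, lima, mike}, {kilo, lima, mike, november}; each meets A ∖ {kilo}, so x IS a limit point.
  x = lima: opens ∋ x are {lima, mike}, {kilo, lima, mike}, {kilo, lima, mike, november}; each meets A ∖ {lima}, so x IS a limit point.
  x = mike: opens ∋ x are {lima, mike}, {kilo, lima, mike}, {kilo, lima, mike, november}; each meets A ∖ {mike}, so x IS a limit point.
  x = november: opens ∋ x are {kilo, lima, mike, november}; each meets A ∖ {november}, so x IS a limit point.
Collecting: A' = {kilo, lima, mike, november}.


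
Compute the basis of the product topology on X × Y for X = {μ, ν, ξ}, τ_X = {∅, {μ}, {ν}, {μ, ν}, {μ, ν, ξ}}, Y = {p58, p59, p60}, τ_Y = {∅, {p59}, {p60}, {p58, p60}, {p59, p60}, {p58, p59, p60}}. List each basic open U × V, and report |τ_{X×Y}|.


Basis B = {∅ × ∅, {μ} × {p59}, {μ} × {p60}, {ν} × {p59}, {ν} × {p60}, {μ} × {p58, p60}, {μ} × {p59, p60}, {μ, ν} × {p59}, {μ, ν} × {p60}, {ν} × {p58, p60}, {ν} × {p59, p60}, {μ} × {p58, p59, p60}, {μ, ν, ξ} × {p59}, {μ, ν, ξ} × {p60}, {ν} × {p58, p59, p60}, {μ, ν} × {p58, p60}, {μ, ν} × {p59, p60}, {μ, ν} × {p58, p59, p60}, {μ, ν, ξ} × {p58, p60}, {μ, ν, ξ} × {p59, p60}, {μ, ν, ξ} × {p58, p59, p60}}; |τ_{X×Y}| = 70.

Enumerate products U × V with U ∈ τ_X, V ∈ τ_Y (deduplicated):
  ∅ × ∅ = {} (∅)
  {μ} × {p59} = {(μ,p59)}
  {μ} × {p60} = {(μ,p60)}
  {ν} × {p59} = {(ν,p59)}
  {ν} × {p60} = {(ν,p60)}
  {μ} × {p58, p60} = {(μ,p58), (μ,p60)}
  {μ} × {p59, p60} = {(μ,p59), (μ,p60)}
  {μ, ν} × {p59} = {(μ,p59), (ν,p59)}
  {μ, ν} × {p60} = {(μ,p60), (ν,p60)}
  {ν} × {p58, p60} = {(ν,p58), (ν,p60)}
  {ν} × {p59, p60} = {(ν,p59), (ν,p60)}
  {μ} × {p58, p59, p60} = {(μ,p58), (μ,p59), (μ,p60)}
  {μ, ν, ξ} × {p59} = {(μ,p59), (ν,p59), (ξ,p59)}
  {μ, ν, ξ} × {p60} = {(μ,p60), (ν,p60), (ξ,p60)}
  {ν} × {p58, p59, p60} = {(ν,p58), (ν,p59), (ν,p60)}
  {μ, ν} × {p58, p60} = {(μ,p58), (μ,p60), (ν,p58), (ν,p60)}
  {μ, ν} × {p59, p60} = {(μ,p59), (μ,p60), (ν,p59), (ν,p60)}
  {μ, ν} × {p58, p59, p60} = {(μ,p58), (μ,p59), (μ,p60), (ν,p58), (ν,p59), (ν,p60)}
  {μ, ν, ξ} × {p58, p60} = {(μ,p58), (μ,p60), (ν,p58), (ν,p60), (ξ,p58), (ξ,p60)}
  {μ, ν, ξ} × {p59, p60} = {(μ,p59), (μ,p60), (ν,p59), (ν,p60), (ξ,p59), (ξ,p60)}
  {μ, ν, ξ} × {p58, p59, p60} = {(μ,p58), (μ,p59), (μ,p60), (ν,p58), (ν,p59), (ν,p60), (ξ,p58), (ξ,p59), (ξ,p60)}
These 21 distinct sets form the basis B.
Close under arbitrary unions to get τ_{X×Y}; counting gives |τ_{X×Y}| = 70.


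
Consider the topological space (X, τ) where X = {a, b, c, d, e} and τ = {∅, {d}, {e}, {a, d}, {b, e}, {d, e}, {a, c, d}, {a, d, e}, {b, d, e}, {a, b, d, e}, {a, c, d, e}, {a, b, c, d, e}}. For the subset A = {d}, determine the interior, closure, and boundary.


int(A) = {d}, cl(A) = {a, c, d}, ∂A = {a, c}.

Closed sets in (X, τ) are complements of opens:
  closed(X, τ) = {∅, {b}, {c}, {a, c}, {b, c}, {b, e}, {a, b, c}, {a, c, d}, {b, c, e}, {a, b, c, d}, {a, b, c, e}, {a, b, c, d, e}}.
int(A) = ⋃ {U ∈ τ : U ⊆ A}. Opens contained in A: ∅, {d}.
Taking the union of these: int(A) = {d}.
cl(A) = ⋂ {C closed : A ⊆ C}. Closed sets containing A: {a, c, d}, {a, b, c, d}, {a, b, c, d, e}.
Intersecting these: cl(A) = {a, c, d}.
∂A = cl(A) ∖ int(A) = {a, c, d} ∖ {d} = {a, c}.


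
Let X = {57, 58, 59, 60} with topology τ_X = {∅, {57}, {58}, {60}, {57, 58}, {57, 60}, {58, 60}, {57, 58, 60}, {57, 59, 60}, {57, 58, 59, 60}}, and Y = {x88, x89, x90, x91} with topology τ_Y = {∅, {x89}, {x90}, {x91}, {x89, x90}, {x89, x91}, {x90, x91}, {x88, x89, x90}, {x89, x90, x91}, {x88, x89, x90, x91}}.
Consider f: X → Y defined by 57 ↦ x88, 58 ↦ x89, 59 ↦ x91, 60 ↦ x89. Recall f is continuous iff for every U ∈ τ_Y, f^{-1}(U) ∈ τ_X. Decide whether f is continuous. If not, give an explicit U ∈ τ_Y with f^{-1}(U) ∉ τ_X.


f is NOT continuous.

Compute f^{-1}(U) for each U ∈ τ_Y:
  U = ∅: f^{-1}(U) = ∅ ∈ τ_X ✓.
  U = {x89}: f^{-1}(U) = {58, 60} ∈ τ_X ✓.
  U = {x90}: f^{-1}(U) = ∅ ∈ τ_X ✓.
  U = {x91}: f^{-1}(U) = {59} ∉ τ_X ✗.
  U = {x89, x90}: f^{-1}(U) = {58, 60} ∈ τ_X ✓.
  U = {x89, x91}: f^{-1}(U) = {58, 59, 60} ∉ τ_X ✗.
  U = {x90, x91}: f^{-1}(U) = {59} ∉ τ_X ✗.
  U = {x88, x89, x90}: f^{-1}(U) = {57, 58, 60} ∈ τ_X ✓.
  U = {x89, x90, x91}: f^{-1}(U) = {58, 59, 60} ∉ τ_X ✗.
  U = {x88, x89, x90, x91}: f^{-1}(U) = {57, 58, 59, 60} ∈ τ_X ✓.
Found U = {x91} with f^{-1}(U) = {59} not in τ_X. Therefore f is NOT continuous.


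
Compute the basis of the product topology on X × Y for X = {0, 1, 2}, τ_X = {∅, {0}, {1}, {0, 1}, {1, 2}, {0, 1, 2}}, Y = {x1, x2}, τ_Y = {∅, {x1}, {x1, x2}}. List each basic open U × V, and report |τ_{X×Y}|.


Basis B = {∅ × ∅, {0} × {x1}, {1} × {x1}, {0} × {x1, x2}, {0, 1} × {x1}, {1} × {x1, x2}, {1, 2} × {x1}, {0, 1, 2} × {x1}, {0, 1} × {x1, x2}, {1, 2} × {x1, x2}, {0, 1, 2} × {x1, x2}}; |τ_{X×Y}| = 18.

Enumerate products U × V with U ∈ τ_X, V ∈ τ_Y (deduplicated):
  ∅ × ∅ = {} (∅)
  {0} × {x1} = {(0,x1)}
  {1} × {x1} = {(1,x1)}
  {0} × {x1, x2} = {(0,x1), (0,x2)}
  {0, 1} × {x1} = {(0,x1), (1,x1)}
  {1} × {x1, x2} = {(1,x1), (1,x2)}
  {1, 2} × {x1} = {(1,x1), (2,x1)}
  {0, 1, 2} × {x1} = {(0,x1), (1,x1), (2,x1)}
  {0, 1} × {x1, x2} = {(0,x1), (0,x2), (1,x1), (1,x2)}
  {1, 2} × {x1, x2} = {(1,x1), (1,x2), (2,x1), (2,x2)}
  {0, 1, 2} × {x1, x2} = {(0,x1), (0,x2), (1,x1), (1,x2), (2,x1), (2,x2)}
These 11 distinct sets form the basis B.
Close under arbitrary unions to get τ_{X×Y}; counting gives |τ_{X×Y}| = 18.


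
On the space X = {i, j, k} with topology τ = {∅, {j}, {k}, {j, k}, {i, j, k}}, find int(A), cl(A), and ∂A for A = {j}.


int(A) = {j}, cl(A) = {i, j}, ∂A = {i}.

Closed sets in (X, τ) are complements of opens:
  closed(X, τ) = {∅, {i}, {i, j}, {i, k}, {i, j, k}}.
int(A) = ⋃ {U ∈ τ : U ⊆ A}. Opens contained in A: ∅, {j}.
Taking the union of these: int(A) = {j}.
cl(A) = ⋂ {C closed : A ⊆ C}. Closed sets containing A: {i, j}, {i, j, k}.
Intersecting these: cl(A) = {i, j}.
∂A = cl(A) ∖ int(A) = {i, j} ∖ {j} = {i}.


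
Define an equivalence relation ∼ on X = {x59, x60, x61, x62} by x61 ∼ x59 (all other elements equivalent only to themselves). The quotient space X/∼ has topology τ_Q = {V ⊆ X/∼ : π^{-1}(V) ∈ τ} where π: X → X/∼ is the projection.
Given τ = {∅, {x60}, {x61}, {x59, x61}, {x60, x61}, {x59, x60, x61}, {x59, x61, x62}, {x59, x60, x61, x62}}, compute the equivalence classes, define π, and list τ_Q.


X/∼ = {[x59=x61], [x60], [x62]}; |τ_Q| = 6.

Equivalence classes: [x59=x61], [x60], [x62].
Quotient map π: X → X/∼ sends x59 ↦ [x59=x61], x60 ↦ [x60], x61 ↦ [x59=x61], x62 ↦ [x62].
For each subset V ⊆ X/∼, compute π^{-1}(V) ⊆ X and check whether π^{-1}(V) ∈ τ. V is open in τ_Q iff π^{-1}(V) ∈ τ.
  V = {}: π^{-1}(V) = ∅ ∈ τ ✓.
  V = {[x59=x61]}: π^{-1}(V) = {x59, x61} ∈ τ ✓.
  V = {[x60]}: π^{-1}(V) = {x60} ∈ τ ✓.
  V = {[x59=x61], [x60]}: π^{-1}(V) = {x59, x60, x61} ∈ τ ✓.
  V = {[x62]}: π^{-1}(V) = {x62} ∉ τ ✗.
  V = {[x59=x61], [x62]}: π^{-1}(V) = {x59, x61, x62} ∈ τ ✓.
  V = {[x60], [x62]}: π^{-1}(V) = {x60, x62} ∉ τ ✗.
  V = {[x59=x61], [x60], [x62]}: π^{-1}(V) = {x59, x60, x61, x62} ∈ τ ✓.
Open sets in the quotient: τ_Q = {{}, {[x59=x61]}, {[x60]}, {[x59=x61], [x60]}, {[x59=x61], [x62]}, {[x59=x61], [x60], [x62]}} (6 elements).


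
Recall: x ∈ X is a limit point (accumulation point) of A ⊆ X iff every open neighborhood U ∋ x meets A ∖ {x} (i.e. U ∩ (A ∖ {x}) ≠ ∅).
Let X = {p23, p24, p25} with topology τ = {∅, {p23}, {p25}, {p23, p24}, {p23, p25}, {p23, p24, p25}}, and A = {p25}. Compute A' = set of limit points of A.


A' = ∅

For each x ∈ X, list the open sets U ∈ τ with x ∈ U, then check whether U ∩ (A ∖ {x}) ≠ ∅ for every such U.
  x = p23: open {p23} ∋ x has {p23} ∩ (A ∖ {p23}) = ∅, so x is NOT a limit point.
  x = p24: open {p23, p24} ∋ x has {p23, p24} ∩ (A ∖ {p24}) = ∅, so x is NOT a limit point.
  x = p25: open {p25} ∋ x has {p25} ∩ (A ∖ {p25}) = ∅, so x is NOT a limit point.
Collecting: A' = ∅.


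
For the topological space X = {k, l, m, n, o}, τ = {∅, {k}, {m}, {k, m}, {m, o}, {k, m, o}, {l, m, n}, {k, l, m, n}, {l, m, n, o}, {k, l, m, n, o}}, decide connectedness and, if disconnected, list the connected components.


(X, τ) is disconnected; components = [{k}, {l, m, n, o}].

Find clopen sets (U ∈ τ with X ∖ U ∈ τ):
  U = ∅, X ∖ U = {k, l, m, n, o} — both open, so U is clopen.
  U = {k}, X ∖ U = {l, m, n, o} — both open, so U is clopen.
  U = {l, m, n, o}, X ∖ U = {k} — both open, so U is clopen.
  U = {k, l, m, n, o}, X ∖ U = ∅ — both open, so U is clopen.
Nontrivial clopen(s) exist: e.g. {k}. So (X, τ) is disconnected.
Compute connected components by grouping points that agree on all clopens:
  component: {k}
  component: {l, m, n, o}


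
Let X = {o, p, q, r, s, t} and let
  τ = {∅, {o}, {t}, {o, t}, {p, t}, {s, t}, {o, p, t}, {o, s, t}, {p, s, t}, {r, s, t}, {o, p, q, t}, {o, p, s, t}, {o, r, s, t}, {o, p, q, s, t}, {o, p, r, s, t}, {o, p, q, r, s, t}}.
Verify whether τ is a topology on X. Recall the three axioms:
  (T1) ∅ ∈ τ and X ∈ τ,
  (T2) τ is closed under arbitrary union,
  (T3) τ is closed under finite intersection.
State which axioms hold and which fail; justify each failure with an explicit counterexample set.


τ is NOT a topology on X.

Axiom (T1): ∅ ∈ τ? Yes; X ∈ τ? Yes.
Axiom (T2/T3): check pairwise unions and intersections of members of τ.
Counterexample for (T2): {p, t} ∪ {r, s, t} = {p, r, s, t} ∉ τ. Therefore τ is NOT a topology.


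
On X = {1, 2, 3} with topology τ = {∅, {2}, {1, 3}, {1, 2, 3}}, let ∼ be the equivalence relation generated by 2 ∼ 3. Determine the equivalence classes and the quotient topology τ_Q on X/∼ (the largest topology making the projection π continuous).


X/∼ = {[1], [2=3]}; |τ_Q| = 2.

Equivalence classes: [1], [2=3].
Quotient map π: X → X/∼ sends 1 ↦ [1], 2 ↦ [2=3], 3 ↦ [2=3].
For each subset V ⊆ X/∼, compute π^{-1}(V) ⊆ X and check whether π^{-1}(V) ∈ τ. V is open in τ_Q iff π^{-1}(V) ∈ τ.
  V = {}: π^{-1}(V) = ∅ ∈ τ ✓.
  V = {[1]}: π^{-1}(V) = {1} ∉ τ ✗.
  V = {[2=3]}: π^{-1}(V) = {2, 3} ∉ τ ✗.
  V = {[1], [2=3]}: π^{-1}(V) = {1, 2, 3} ∈ τ ✓.
Open sets in the quotient: τ_Q = {{}, {[1], [2=3]}} (2 elements).


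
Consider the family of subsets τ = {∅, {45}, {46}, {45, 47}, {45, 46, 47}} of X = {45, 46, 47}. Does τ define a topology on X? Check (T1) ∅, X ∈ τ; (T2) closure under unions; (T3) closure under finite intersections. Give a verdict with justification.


τ is NOT a topology on X.

Axiom (T1): ∅ ∈ τ? Yes; X ∈ τ? Yes.
Axiom (T2/T3): check pairwise unions and intersections of members of τ.
Counterexample for (T2): {45} ∪ {46} = {45, 46} ∉ τ. Therefore τ is NOT a topology.


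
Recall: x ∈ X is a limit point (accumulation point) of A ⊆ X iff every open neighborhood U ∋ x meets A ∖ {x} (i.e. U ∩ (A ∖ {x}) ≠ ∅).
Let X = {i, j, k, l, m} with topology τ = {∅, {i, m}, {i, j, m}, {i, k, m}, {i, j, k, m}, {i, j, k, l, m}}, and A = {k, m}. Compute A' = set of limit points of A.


A' = {i, j, k, l}

For each x ∈ X, list the open sets U ∈ τ with x ∈ U, then check whether U ∩ (A ∖ {x}) ≠ ∅ for every such U.
  x = i: opens ∋ x are {i, m}, {i, j, m}, {i, k, m}, {i, j, k, m}, {i, j, k, l, m}; each meets A ∖ {i}, so x IS a limit point.
  x = j: opens ∋ x are {i, j, m}, {i, j, k, m}, {i, j, k, l, m}; each meets A ∖ {j}, so x IS a limit point.
  x = k: opens ∋ x are {i, k, m}, {i, j, k, m}, {i, j, k, l, m}; each meets A ∖ {k}, so x IS a limit point.
  x = l: opens ∋ x are {i, j, k, l, m}; each meets A ∖ {l}, so x IS a limit point.
  x = m: open {i, m} ∋ x has {i, m} ∩ (A ∖ {m}) = ∅, so x is NOT a limit point.
Collecting: A' = {i, j, k, l}.


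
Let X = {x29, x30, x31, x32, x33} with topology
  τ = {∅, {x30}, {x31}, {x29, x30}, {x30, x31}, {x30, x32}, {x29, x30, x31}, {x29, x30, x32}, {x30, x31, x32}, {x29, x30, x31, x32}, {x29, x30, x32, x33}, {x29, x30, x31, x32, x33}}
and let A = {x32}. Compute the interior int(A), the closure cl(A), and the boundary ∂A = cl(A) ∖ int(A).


int(A) = ∅, cl(A) = {x32, x33}, ∂A = {x32, x33}.

Closed sets in (X, τ) are complements of opens:
  closed(X, τ) = {∅, {x31}, {x33}, {x29, x33}, {x31, x33}, {x32, x33}, {x29, x31, x33}, {x29, x32, x33}, {x31, x32, x33}, {x29, x30, x32, x33}, {x29, x31, x32, x33}, {x29, x30, x31, x32, x33}}.
int(A) = ⋃ {U ∈ τ : U ⊆ A}. Opens contained in A: ∅.
Taking the union of these: int(A) = ∅.
cl(A) = ⋂ {C closed : A ⊆ C}. Closed sets containing A: {x32, x33}, {x29, x32, x33}, {x31, x32, x33}, {x29, x30, x32, x33}, {x29, x31, x32, x33}, {x29, x30, x31, x32, x33}.
Intersecting these: cl(A) = {x32, x33}.
∂A = cl(A) ∖ int(A) = {x32, x33} ∖ ∅ = {x32, x33}.


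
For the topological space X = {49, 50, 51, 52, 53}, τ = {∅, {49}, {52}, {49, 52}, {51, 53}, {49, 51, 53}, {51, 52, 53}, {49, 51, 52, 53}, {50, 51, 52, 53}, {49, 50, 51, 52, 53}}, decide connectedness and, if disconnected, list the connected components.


(X, τ) is disconnected; components = [{49}, {50, 51, 52, 53}].

Find clopen sets (U ∈ τ with X ∖ U ∈ τ):
  U = ∅, X ∖ U = {49, 50, 51, 52, 53} — both open, so U is clopen.
  U = {49}, X ∖ U = {50, 51, 52, 53} — both open, so U is clopen.
  U = {50, 51, 52, 53}, X ∖ U = {49} — both open, so U is clopen.
  U = {49, 50, 51, 52, 53}, X ∖ U = ∅ — both open, so U is clopen.
Nontrivial clopen(s) exist: e.g. {49}. So (X, τ) is disconnected.
Compute connected components by grouping points that agree on all clopens:
  component: {49}
  component: {50, 51, 52, 53}
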